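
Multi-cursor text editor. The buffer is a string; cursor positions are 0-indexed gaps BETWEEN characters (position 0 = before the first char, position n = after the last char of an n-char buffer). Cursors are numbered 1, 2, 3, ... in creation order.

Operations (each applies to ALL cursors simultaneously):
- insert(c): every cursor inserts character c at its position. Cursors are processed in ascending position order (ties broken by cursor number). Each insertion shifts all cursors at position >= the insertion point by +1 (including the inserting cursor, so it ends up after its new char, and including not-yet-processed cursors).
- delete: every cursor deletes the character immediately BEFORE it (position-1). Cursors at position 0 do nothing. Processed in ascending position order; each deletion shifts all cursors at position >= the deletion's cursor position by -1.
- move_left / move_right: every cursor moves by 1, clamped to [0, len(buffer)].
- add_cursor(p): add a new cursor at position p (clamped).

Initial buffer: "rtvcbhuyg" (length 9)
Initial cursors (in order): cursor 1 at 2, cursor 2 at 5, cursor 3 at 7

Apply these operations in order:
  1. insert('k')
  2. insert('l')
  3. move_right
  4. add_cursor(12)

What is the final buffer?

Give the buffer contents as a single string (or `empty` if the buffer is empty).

After op 1 (insert('k')): buffer="rtkvcbkhukyg" (len 12), cursors c1@3 c2@7 c3@10, authorship ..1...2..3..
After op 2 (insert('l')): buffer="rtklvcbklhuklyg" (len 15), cursors c1@4 c2@9 c3@13, authorship ..11...22..33..
After op 3 (move_right): buffer="rtklvcbklhuklyg" (len 15), cursors c1@5 c2@10 c3@14, authorship ..11...22..33..
After op 4 (add_cursor(12)): buffer="rtklvcbklhuklyg" (len 15), cursors c1@5 c2@10 c4@12 c3@14, authorship ..11...22..33..

Answer: rtklvcbklhuklyg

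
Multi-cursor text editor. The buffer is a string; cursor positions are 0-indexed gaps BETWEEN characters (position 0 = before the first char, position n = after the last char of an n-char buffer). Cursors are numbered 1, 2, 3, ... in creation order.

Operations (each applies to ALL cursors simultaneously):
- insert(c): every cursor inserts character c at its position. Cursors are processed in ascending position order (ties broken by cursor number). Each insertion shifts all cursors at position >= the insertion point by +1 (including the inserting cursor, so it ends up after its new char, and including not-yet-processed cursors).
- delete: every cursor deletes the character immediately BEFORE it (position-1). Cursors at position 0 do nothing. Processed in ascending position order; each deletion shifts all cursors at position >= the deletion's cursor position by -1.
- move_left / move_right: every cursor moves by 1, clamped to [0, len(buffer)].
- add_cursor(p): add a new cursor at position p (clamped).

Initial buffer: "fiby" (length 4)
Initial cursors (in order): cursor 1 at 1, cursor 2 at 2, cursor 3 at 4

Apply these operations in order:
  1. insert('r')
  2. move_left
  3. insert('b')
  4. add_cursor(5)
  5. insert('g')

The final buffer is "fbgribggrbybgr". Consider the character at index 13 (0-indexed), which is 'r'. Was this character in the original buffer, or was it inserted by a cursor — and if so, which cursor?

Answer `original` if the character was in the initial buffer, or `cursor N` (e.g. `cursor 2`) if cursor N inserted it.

After op 1 (insert('r')): buffer="frirbyr" (len 7), cursors c1@2 c2@4 c3@7, authorship .1.2..3
After op 2 (move_left): buffer="frirbyr" (len 7), cursors c1@1 c2@3 c3@6, authorship .1.2..3
After op 3 (insert('b')): buffer="fbribrbybr" (len 10), cursors c1@2 c2@5 c3@9, authorship .11.22..33
After op 4 (add_cursor(5)): buffer="fbribrbybr" (len 10), cursors c1@2 c2@5 c4@5 c3@9, authorship .11.22..33
After op 5 (insert('g')): buffer="fbgribggrbybgr" (len 14), cursors c1@3 c2@8 c4@8 c3@13, authorship .111.2242..333
Authorship (.=original, N=cursor N): . 1 1 1 . 2 2 4 2 . . 3 3 3
Index 13: author = 3

Answer: cursor 3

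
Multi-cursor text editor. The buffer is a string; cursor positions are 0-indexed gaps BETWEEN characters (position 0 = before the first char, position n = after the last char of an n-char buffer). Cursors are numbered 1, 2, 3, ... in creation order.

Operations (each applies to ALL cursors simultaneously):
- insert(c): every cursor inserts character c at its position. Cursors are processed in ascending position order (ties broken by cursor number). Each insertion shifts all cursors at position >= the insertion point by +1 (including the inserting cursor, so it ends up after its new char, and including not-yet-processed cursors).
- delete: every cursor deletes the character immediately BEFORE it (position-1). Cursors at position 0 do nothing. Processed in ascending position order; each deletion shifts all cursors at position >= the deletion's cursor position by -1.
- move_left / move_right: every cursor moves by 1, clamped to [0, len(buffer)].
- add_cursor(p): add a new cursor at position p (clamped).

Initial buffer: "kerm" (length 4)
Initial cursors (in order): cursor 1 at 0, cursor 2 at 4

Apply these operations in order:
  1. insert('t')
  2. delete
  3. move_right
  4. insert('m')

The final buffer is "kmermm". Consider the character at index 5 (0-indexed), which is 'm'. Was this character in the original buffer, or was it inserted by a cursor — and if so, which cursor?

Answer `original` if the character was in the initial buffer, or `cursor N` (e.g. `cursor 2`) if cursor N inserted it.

Answer: cursor 2

Derivation:
After op 1 (insert('t')): buffer="tkermt" (len 6), cursors c1@1 c2@6, authorship 1....2
After op 2 (delete): buffer="kerm" (len 4), cursors c1@0 c2@4, authorship ....
After op 3 (move_right): buffer="kerm" (len 4), cursors c1@1 c2@4, authorship ....
After op 4 (insert('m')): buffer="kmermm" (len 6), cursors c1@2 c2@6, authorship .1...2
Authorship (.=original, N=cursor N): . 1 . . . 2
Index 5: author = 2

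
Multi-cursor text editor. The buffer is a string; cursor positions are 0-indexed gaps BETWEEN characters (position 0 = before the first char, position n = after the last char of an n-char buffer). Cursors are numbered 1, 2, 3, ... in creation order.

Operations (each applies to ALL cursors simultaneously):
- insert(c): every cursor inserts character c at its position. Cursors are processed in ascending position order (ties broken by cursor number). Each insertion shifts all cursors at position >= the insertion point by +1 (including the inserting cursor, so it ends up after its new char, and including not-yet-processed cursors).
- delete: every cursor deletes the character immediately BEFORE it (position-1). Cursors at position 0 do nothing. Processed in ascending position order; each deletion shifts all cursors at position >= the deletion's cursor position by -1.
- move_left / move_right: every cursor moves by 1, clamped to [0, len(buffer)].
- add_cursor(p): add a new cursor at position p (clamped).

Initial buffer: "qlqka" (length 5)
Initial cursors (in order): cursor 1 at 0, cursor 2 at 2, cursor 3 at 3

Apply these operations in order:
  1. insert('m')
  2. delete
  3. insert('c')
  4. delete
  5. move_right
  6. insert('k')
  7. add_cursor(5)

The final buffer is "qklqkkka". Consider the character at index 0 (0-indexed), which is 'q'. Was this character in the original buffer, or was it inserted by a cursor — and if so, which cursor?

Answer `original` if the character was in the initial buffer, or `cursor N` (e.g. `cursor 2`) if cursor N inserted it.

Answer: original

Derivation:
After op 1 (insert('m')): buffer="mqlmqmka" (len 8), cursors c1@1 c2@4 c3@6, authorship 1..2.3..
After op 2 (delete): buffer="qlqka" (len 5), cursors c1@0 c2@2 c3@3, authorship .....
After op 3 (insert('c')): buffer="cqlcqcka" (len 8), cursors c1@1 c2@4 c3@6, authorship 1..2.3..
After op 4 (delete): buffer="qlqka" (len 5), cursors c1@0 c2@2 c3@3, authorship .....
After op 5 (move_right): buffer="qlqka" (len 5), cursors c1@1 c2@3 c3@4, authorship .....
After op 6 (insert('k')): buffer="qklqkkka" (len 8), cursors c1@2 c2@5 c3@7, authorship .1..2.3.
After op 7 (add_cursor(5)): buffer="qklqkkka" (len 8), cursors c1@2 c2@5 c4@5 c3@7, authorship .1..2.3.
Authorship (.=original, N=cursor N): . 1 . . 2 . 3 .
Index 0: author = original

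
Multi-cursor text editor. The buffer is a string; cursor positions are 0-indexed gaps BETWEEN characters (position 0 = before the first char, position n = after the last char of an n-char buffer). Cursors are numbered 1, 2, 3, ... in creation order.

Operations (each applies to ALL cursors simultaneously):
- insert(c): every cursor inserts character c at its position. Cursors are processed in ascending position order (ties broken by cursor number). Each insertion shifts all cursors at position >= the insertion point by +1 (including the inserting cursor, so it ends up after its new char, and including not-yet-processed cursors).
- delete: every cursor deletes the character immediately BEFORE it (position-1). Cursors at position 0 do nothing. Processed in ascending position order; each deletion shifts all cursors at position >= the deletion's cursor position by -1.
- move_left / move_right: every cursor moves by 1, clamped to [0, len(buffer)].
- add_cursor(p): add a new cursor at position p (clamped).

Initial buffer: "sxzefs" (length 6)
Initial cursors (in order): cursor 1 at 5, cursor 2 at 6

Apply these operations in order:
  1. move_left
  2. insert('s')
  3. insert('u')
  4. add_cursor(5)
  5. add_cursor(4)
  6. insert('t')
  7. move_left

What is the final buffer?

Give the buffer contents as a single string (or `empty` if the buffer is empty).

After op 1 (move_left): buffer="sxzefs" (len 6), cursors c1@4 c2@5, authorship ......
After op 2 (insert('s')): buffer="sxzesfss" (len 8), cursors c1@5 c2@7, authorship ....1.2.
After op 3 (insert('u')): buffer="sxzesufsus" (len 10), cursors c1@6 c2@9, authorship ....11.22.
After op 4 (add_cursor(5)): buffer="sxzesufsus" (len 10), cursors c3@5 c1@6 c2@9, authorship ....11.22.
After op 5 (add_cursor(4)): buffer="sxzesufsus" (len 10), cursors c4@4 c3@5 c1@6 c2@9, authorship ....11.22.
After op 6 (insert('t')): buffer="sxzetstutfsuts" (len 14), cursors c4@5 c3@7 c1@9 c2@13, authorship ....41311.222.
After op 7 (move_left): buffer="sxzetstutfsuts" (len 14), cursors c4@4 c3@6 c1@8 c2@12, authorship ....41311.222.

Answer: sxzetstutfsuts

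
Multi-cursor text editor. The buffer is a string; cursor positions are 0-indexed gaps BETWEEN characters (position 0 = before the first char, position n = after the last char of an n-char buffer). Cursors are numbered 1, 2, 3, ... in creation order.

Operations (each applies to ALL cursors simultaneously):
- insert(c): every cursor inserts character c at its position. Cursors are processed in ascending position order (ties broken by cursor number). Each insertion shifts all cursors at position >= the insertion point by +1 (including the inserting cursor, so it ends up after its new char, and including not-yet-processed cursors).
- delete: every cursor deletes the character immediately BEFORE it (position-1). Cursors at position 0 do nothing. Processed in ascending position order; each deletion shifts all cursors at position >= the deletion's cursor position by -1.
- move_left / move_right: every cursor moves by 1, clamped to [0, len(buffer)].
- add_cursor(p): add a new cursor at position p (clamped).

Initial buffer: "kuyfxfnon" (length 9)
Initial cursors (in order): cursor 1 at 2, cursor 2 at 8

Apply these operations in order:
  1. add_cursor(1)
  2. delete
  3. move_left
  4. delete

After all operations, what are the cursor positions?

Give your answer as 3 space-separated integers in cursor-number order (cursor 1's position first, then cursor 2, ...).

Answer: 0 3 0

Derivation:
After op 1 (add_cursor(1)): buffer="kuyfxfnon" (len 9), cursors c3@1 c1@2 c2@8, authorship .........
After op 2 (delete): buffer="yfxfnn" (len 6), cursors c1@0 c3@0 c2@5, authorship ......
After op 3 (move_left): buffer="yfxfnn" (len 6), cursors c1@0 c3@0 c2@4, authorship ......
After op 4 (delete): buffer="yfxnn" (len 5), cursors c1@0 c3@0 c2@3, authorship .....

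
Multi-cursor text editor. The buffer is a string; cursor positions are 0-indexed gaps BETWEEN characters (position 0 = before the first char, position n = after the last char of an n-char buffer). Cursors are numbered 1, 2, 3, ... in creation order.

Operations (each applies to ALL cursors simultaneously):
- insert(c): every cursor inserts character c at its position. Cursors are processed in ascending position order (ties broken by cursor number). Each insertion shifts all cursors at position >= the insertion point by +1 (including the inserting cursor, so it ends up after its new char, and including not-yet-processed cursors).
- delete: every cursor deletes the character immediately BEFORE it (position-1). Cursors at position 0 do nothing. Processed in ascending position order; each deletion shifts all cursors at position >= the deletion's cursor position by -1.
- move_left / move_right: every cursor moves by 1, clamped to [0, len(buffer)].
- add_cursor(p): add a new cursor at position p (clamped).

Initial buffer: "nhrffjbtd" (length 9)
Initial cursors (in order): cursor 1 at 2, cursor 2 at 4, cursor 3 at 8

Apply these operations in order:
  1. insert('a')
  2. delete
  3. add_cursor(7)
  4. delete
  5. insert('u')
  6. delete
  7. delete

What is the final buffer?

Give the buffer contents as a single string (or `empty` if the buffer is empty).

After op 1 (insert('a')): buffer="nharfafjbtad" (len 12), cursors c1@3 c2@6 c3@11, authorship ..1..2....3.
After op 2 (delete): buffer="nhrffjbtd" (len 9), cursors c1@2 c2@4 c3@8, authorship .........
After op 3 (add_cursor(7)): buffer="nhrffjbtd" (len 9), cursors c1@2 c2@4 c4@7 c3@8, authorship .........
After op 4 (delete): buffer="nrfjd" (len 5), cursors c1@1 c2@2 c3@4 c4@4, authorship .....
After op 5 (insert('u')): buffer="nurufjuud" (len 9), cursors c1@2 c2@4 c3@8 c4@8, authorship .1.2..34.
After op 6 (delete): buffer="nrfjd" (len 5), cursors c1@1 c2@2 c3@4 c4@4, authorship .....
After op 7 (delete): buffer="d" (len 1), cursors c1@0 c2@0 c3@0 c4@0, authorship .

Answer: d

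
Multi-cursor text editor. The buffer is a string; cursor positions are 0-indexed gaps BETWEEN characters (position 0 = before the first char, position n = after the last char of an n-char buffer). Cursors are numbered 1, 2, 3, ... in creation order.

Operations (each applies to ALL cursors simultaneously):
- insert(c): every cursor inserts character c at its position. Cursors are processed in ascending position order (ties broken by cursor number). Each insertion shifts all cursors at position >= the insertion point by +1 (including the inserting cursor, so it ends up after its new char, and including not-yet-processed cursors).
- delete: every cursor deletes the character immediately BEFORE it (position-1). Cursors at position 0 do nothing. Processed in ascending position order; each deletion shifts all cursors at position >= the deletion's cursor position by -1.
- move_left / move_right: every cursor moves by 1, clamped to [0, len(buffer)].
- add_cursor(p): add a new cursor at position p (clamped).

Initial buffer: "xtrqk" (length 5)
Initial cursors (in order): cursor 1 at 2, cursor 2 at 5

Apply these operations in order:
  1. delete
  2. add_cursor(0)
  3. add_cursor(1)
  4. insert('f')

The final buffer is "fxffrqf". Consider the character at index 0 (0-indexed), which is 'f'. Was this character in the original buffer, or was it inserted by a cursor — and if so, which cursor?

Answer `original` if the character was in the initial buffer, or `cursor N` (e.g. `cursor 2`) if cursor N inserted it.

Answer: cursor 3

Derivation:
After op 1 (delete): buffer="xrq" (len 3), cursors c1@1 c2@3, authorship ...
After op 2 (add_cursor(0)): buffer="xrq" (len 3), cursors c3@0 c1@1 c2@3, authorship ...
After op 3 (add_cursor(1)): buffer="xrq" (len 3), cursors c3@0 c1@1 c4@1 c2@3, authorship ...
After op 4 (insert('f')): buffer="fxffrqf" (len 7), cursors c3@1 c1@4 c4@4 c2@7, authorship 3.14..2
Authorship (.=original, N=cursor N): 3 . 1 4 . . 2
Index 0: author = 3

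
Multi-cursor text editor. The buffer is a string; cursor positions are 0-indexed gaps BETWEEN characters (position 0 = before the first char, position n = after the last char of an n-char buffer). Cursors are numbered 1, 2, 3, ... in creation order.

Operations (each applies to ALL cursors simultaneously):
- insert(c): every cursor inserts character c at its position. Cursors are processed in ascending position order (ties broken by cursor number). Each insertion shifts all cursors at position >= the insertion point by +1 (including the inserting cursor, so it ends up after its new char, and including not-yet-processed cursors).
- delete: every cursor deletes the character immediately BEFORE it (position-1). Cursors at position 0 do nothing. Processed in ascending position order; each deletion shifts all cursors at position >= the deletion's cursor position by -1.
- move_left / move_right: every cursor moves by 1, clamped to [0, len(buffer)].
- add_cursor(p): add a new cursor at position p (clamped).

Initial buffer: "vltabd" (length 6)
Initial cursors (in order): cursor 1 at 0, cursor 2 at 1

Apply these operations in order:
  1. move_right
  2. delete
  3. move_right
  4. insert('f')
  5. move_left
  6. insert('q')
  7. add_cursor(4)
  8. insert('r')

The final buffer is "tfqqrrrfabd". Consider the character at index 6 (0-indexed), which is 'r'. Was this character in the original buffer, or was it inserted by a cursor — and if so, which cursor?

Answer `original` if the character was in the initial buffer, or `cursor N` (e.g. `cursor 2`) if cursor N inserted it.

Answer: cursor 3

Derivation:
After op 1 (move_right): buffer="vltabd" (len 6), cursors c1@1 c2@2, authorship ......
After op 2 (delete): buffer="tabd" (len 4), cursors c1@0 c2@0, authorship ....
After op 3 (move_right): buffer="tabd" (len 4), cursors c1@1 c2@1, authorship ....
After op 4 (insert('f')): buffer="tffabd" (len 6), cursors c1@3 c2@3, authorship .12...
After op 5 (move_left): buffer="tffabd" (len 6), cursors c1@2 c2@2, authorship .12...
After op 6 (insert('q')): buffer="tfqqfabd" (len 8), cursors c1@4 c2@4, authorship .1122...
After op 7 (add_cursor(4)): buffer="tfqqfabd" (len 8), cursors c1@4 c2@4 c3@4, authorship .1122...
After op 8 (insert('r')): buffer="tfqqrrrfabd" (len 11), cursors c1@7 c2@7 c3@7, authorship .1121232...
Authorship (.=original, N=cursor N): . 1 1 2 1 2 3 2 . . .
Index 6: author = 3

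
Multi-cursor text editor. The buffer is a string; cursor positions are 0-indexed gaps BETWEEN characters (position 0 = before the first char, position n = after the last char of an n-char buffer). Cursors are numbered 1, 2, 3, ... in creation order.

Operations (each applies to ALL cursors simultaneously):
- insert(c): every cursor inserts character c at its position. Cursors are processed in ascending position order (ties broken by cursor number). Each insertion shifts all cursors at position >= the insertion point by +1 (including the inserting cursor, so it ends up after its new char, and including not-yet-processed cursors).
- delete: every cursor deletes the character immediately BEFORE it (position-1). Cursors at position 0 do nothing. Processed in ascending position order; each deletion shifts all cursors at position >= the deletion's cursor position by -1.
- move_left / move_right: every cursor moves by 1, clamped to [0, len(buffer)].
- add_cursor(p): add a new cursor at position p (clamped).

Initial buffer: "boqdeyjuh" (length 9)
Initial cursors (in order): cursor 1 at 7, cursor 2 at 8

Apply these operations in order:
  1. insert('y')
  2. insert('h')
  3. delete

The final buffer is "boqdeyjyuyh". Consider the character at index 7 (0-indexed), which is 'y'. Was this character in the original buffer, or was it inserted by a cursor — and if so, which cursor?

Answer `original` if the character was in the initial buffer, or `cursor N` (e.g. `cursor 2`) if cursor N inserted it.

After op 1 (insert('y')): buffer="boqdeyjyuyh" (len 11), cursors c1@8 c2@10, authorship .......1.2.
After op 2 (insert('h')): buffer="boqdeyjyhuyhh" (len 13), cursors c1@9 c2@12, authorship .......11.22.
After op 3 (delete): buffer="boqdeyjyuyh" (len 11), cursors c1@8 c2@10, authorship .......1.2.
Authorship (.=original, N=cursor N): . . . . . . . 1 . 2 .
Index 7: author = 1

Answer: cursor 1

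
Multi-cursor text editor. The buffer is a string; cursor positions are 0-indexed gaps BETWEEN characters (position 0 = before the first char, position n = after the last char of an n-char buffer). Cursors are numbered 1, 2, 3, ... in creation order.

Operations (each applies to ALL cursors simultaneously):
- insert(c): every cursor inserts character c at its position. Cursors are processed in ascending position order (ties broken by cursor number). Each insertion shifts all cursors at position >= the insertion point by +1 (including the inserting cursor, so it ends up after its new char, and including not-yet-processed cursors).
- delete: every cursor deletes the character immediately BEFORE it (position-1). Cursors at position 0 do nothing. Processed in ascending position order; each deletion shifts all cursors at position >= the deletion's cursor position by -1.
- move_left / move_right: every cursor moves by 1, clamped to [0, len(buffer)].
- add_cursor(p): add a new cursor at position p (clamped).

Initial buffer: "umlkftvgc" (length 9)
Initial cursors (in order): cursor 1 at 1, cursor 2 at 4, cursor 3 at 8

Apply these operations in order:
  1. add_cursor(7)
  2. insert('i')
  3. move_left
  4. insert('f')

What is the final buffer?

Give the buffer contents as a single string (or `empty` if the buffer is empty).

Answer: ufimlkfiftvfigfic

Derivation:
After op 1 (add_cursor(7)): buffer="umlkftvgc" (len 9), cursors c1@1 c2@4 c4@7 c3@8, authorship .........
After op 2 (insert('i')): buffer="uimlkiftvigic" (len 13), cursors c1@2 c2@6 c4@10 c3@12, authorship .1...2...4.3.
After op 3 (move_left): buffer="uimlkiftvigic" (len 13), cursors c1@1 c2@5 c4@9 c3@11, authorship .1...2...4.3.
After op 4 (insert('f')): buffer="ufimlkfiftvfigfic" (len 17), cursors c1@2 c2@7 c4@12 c3@15, authorship .11...22...44.33.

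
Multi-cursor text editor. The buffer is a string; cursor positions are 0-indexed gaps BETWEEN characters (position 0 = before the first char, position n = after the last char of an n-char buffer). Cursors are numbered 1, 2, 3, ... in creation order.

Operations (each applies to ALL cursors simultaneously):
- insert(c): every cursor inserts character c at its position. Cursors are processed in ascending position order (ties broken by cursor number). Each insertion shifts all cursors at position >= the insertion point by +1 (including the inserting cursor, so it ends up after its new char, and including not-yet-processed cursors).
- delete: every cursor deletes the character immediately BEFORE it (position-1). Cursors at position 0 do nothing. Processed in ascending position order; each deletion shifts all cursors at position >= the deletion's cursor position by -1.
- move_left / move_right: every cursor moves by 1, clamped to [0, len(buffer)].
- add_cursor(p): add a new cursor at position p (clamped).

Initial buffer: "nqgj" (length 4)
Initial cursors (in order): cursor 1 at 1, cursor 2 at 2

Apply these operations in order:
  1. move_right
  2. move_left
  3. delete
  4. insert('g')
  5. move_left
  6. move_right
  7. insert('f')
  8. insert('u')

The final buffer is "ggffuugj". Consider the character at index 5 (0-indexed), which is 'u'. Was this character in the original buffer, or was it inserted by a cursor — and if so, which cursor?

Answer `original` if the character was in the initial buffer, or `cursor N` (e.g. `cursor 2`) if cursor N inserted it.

After op 1 (move_right): buffer="nqgj" (len 4), cursors c1@2 c2@3, authorship ....
After op 2 (move_left): buffer="nqgj" (len 4), cursors c1@1 c2@2, authorship ....
After op 3 (delete): buffer="gj" (len 2), cursors c1@0 c2@0, authorship ..
After op 4 (insert('g')): buffer="gggj" (len 4), cursors c1@2 c2@2, authorship 12..
After op 5 (move_left): buffer="gggj" (len 4), cursors c1@1 c2@1, authorship 12..
After op 6 (move_right): buffer="gggj" (len 4), cursors c1@2 c2@2, authorship 12..
After op 7 (insert('f')): buffer="ggffgj" (len 6), cursors c1@4 c2@4, authorship 1212..
After op 8 (insert('u')): buffer="ggffuugj" (len 8), cursors c1@6 c2@6, authorship 121212..
Authorship (.=original, N=cursor N): 1 2 1 2 1 2 . .
Index 5: author = 2

Answer: cursor 2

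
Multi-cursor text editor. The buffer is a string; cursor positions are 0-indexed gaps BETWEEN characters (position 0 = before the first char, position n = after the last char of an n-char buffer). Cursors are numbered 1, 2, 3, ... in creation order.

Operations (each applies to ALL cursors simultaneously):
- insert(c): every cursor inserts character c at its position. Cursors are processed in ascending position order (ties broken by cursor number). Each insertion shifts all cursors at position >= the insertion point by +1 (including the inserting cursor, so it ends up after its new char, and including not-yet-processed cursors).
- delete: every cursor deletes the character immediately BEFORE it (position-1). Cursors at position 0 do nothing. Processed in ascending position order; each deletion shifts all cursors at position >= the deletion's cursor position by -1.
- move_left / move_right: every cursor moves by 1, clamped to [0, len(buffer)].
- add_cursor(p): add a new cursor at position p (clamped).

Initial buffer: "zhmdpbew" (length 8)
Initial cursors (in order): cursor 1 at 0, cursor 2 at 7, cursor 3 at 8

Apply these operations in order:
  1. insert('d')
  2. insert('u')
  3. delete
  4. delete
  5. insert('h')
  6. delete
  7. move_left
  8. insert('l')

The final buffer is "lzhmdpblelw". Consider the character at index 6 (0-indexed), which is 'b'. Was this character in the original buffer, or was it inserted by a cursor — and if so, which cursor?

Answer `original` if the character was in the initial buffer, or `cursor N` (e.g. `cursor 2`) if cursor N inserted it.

After op 1 (insert('d')): buffer="dzhmdpbedwd" (len 11), cursors c1@1 c2@9 c3@11, authorship 1.......2.3
After op 2 (insert('u')): buffer="duzhmdpbeduwdu" (len 14), cursors c1@2 c2@11 c3@14, authorship 11.......22.33
After op 3 (delete): buffer="dzhmdpbedwd" (len 11), cursors c1@1 c2@9 c3@11, authorship 1.......2.3
After op 4 (delete): buffer="zhmdpbew" (len 8), cursors c1@0 c2@7 c3@8, authorship ........
After op 5 (insert('h')): buffer="hzhmdpbehwh" (len 11), cursors c1@1 c2@9 c3@11, authorship 1.......2.3
After op 6 (delete): buffer="zhmdpbew" (len 8), cursors c1@0 c2@7 c3@8, authorship ........
After op 7 (move_left): buffer="zhmdpbew" (len 8), cursors c1@0 c2@6 c3@7, authorship ........
After op 8 (insert('l')): buffer="lzhmdpblelw" (len 11), cursors c1@1 c2@8 c3@10, authorship 1......2.3.
Authorship (.=original, N=cursor N): 1 . . . . . . 2 . 3 .
Index 6: author = original

Answer: original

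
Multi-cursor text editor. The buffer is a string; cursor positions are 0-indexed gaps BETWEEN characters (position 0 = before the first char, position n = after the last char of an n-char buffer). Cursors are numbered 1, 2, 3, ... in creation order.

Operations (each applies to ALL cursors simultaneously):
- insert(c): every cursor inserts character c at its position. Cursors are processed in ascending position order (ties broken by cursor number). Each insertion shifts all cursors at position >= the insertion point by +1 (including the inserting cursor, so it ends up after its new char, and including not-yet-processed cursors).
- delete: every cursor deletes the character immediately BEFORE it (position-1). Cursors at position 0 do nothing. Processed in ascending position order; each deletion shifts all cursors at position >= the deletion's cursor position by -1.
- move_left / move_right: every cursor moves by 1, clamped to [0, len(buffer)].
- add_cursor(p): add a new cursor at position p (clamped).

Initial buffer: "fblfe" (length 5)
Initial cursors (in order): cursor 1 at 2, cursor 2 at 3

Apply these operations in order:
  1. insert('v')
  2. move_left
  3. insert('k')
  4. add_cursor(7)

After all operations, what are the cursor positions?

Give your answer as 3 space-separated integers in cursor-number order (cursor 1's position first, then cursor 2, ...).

After op 1 (insert('v')): buffer="fbvlvfe" (len 7), cursors c1@3 c2@5, authorship ..1.2..
After op 2 (move_left): buffer="fbvlvfe" (len 7), cursors c1@2 c2@4, authorship ..1.2..
After op 3 (insert('k')): buffer="fbkvlkvfe" (len 9), cursors c1@3 c2@6, authorship ..11.22..
After op 4 (add_cursor(7)): buffer="fbkvlkvfe" (len 9), cursors c1@3 c2@6 c3@7, authorship ..11.22..

Answer: 3 6 7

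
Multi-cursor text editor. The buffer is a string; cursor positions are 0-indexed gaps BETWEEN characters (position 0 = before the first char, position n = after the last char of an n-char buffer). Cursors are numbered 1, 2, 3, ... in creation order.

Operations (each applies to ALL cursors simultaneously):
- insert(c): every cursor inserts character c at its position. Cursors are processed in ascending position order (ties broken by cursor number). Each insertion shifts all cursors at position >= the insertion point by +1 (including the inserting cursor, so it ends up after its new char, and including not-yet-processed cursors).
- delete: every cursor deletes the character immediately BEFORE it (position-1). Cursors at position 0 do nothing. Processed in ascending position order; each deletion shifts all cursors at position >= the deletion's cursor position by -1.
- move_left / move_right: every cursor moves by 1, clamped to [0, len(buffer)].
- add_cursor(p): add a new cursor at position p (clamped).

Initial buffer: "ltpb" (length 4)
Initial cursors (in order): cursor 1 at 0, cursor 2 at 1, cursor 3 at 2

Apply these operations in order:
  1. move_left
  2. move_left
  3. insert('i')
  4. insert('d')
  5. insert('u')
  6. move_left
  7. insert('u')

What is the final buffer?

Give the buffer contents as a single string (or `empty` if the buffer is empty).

Answer: iiiddduuuuuultpb

Derivation:
After op 1 (move_left): buffer="ltpb" (len 4), cursors c1@0 c2@0 c3@1, authorship ....
After op 2 (move_left): buffer="ltpb" (len 4), cursors c1@0 c2@0 c3@0, authorship ....
After op 3 (insert('i')): buffer="iiiltpb" (len 7), cursors c1@3 c2@3 c3@3, authorship 123....
After op 4 (insert('d')): buffer="iiidddltpb" (len 10), cursors c1@6 c2@6 c3@6, authorship 123123....
After op 5 (insert('u')): buffer="iiiddduuultpb" (len 13), cursors c1@9 c2@9 c3@9, authorship 123123123....
After op 6 (move_left): buffer="iiiddduuultpb" (len 13), cursors c1@8 c2@8 c3@8, authorship 123123123....
After op 7 (insert('u')): buffer="iiiddduuuuuultpb" (len 16), cursors c1@11 c2@11 c3@11, authorship 123123121233....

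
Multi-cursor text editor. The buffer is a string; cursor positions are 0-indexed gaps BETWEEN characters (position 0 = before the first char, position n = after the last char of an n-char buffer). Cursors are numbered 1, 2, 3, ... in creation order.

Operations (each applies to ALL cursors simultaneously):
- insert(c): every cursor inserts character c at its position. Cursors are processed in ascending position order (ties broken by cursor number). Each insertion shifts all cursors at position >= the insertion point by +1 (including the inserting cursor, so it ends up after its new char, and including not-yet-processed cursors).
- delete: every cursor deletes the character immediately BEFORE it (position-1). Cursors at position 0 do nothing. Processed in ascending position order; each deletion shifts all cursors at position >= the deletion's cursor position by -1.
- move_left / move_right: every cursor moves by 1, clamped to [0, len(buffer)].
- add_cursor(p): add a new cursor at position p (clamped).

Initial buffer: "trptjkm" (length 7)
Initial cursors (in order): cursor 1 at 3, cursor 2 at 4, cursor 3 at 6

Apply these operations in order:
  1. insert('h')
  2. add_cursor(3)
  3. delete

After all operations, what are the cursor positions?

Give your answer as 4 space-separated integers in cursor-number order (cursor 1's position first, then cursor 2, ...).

Answer: 2 3 5 2

Derivation:
After op 1 (insert('h')): buffer="trphthjkhm" (len 10), cursors c1@4 c2@6 c3@9, authorship ...1.2..3.
After op 2 (add_cursor(3)): buffer="trphthjkhm" (len 10), cursors c4@3 c1@4 c2@6 c3@9, authorship ...1.2..3.
After op 3 (delete): buffer="trtjkm" (len 6), cursors c1@2 c4@2 c2@3 c3@5, authorship ......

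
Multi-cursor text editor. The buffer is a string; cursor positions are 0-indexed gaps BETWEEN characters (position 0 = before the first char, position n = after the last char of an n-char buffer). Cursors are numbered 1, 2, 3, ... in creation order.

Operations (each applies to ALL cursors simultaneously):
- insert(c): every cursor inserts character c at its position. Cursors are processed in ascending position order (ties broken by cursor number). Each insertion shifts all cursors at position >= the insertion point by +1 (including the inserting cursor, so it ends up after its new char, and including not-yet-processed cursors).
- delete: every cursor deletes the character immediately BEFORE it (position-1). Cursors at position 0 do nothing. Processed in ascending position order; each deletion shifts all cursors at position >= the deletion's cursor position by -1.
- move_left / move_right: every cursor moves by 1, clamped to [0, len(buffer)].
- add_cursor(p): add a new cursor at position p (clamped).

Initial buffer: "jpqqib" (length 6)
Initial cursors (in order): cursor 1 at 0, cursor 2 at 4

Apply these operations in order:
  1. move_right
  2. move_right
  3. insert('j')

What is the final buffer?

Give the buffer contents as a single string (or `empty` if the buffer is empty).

After op 1 (move_right): buffer="jpqqib" (len 6), cursors c1@1 c2@5, authorship ......
After op 2 (move_right): buffer="jpqqib" (len 6), cursors c1@2 c2@6, authorship ......
After op 3 (insert('j')): buffer="jpjqqibj" (len 8), cursors c1@3 c2@8, authorship ..1....2

Answer: jpjqqibj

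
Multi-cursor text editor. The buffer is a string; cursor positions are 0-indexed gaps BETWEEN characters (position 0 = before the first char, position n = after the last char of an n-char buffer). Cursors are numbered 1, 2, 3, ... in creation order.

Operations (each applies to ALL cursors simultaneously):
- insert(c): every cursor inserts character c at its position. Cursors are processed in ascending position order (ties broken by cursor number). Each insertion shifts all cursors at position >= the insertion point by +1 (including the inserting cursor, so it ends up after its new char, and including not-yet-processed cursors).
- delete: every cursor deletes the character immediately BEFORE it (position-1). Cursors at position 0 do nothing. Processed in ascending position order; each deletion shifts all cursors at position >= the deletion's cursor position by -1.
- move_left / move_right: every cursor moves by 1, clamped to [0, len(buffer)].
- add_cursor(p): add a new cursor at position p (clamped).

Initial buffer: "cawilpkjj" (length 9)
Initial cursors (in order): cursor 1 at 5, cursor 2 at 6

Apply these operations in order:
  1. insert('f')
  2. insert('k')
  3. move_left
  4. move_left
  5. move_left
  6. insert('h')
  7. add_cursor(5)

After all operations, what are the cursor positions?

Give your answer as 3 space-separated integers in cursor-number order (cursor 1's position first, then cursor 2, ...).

After op 1 (insert('f')): buffer="cawilfpfkjj" (len 11), cursors c1@6 c2@8, authorship .....1.2...
After op 2 (insert('k')): buffer="cawilfkpfkkjj" (len 13), cursors c1@7 c2@10, authorship .....11.22...
After op 3 (move_left): buffer="cawilfkpfkkjj" (len 13), cursors c1@6 c2@9, authorship .....11.22...
After op 4 (move_left): buffer="cawilfkpfkkjj" (len 13), cursors c1@5 c2@8, authorship .....11.22...
After op 5 (move_left): buffer="cawilfkpfkkjj" (len 13), cursors c1@4 c2@7, authorship .....11.22...
After op 6 (insert('h')): buffer="cawihlfkhpfkkjj" (len 15), cursors c1@5 c2@9, authorship ....1.112.22...
After op 7 (add_cursor(5)): buffer="cawihlfkhpfkkjj" (len 15), cursors c1@5 c3@5 c2@9, authorship ....1.112.22...

Answer: 5 9 5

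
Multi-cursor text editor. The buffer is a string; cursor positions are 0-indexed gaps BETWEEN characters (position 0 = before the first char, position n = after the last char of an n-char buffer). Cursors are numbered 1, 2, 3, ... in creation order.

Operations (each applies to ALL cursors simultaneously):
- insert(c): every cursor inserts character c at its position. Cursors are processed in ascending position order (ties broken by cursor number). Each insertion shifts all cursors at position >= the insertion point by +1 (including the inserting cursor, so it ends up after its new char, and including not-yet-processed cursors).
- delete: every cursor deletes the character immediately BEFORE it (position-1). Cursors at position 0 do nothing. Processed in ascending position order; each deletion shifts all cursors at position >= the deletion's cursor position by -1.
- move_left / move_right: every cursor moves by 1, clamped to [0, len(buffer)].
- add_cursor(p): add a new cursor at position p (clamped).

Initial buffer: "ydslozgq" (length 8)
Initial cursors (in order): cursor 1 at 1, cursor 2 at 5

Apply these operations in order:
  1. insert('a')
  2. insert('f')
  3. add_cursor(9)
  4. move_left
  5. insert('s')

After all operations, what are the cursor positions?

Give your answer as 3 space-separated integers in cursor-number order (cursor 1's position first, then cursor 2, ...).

Answer: 3 11 11

Derivation:
After op 1 (insert('a')): buffer="yadsloazgq" (len 10), cursors c1@2 c2@7, authorship .1....2...
After op 2 (insert('f')): buffer="yafdsloafzgq" (len 12), cursors c1@3 c2@9, authorship .11....22...
After op 3 (add_cursor(9)): buffer="yafdsloafzgq" (len 12), cursors c1@3 c2@9 c3@9, authorship .11....22...
After op 4 (move_left): buffer="yafdsloafzgq" (len 12), cursors c1@2 c2@8 c3@8, authorship .11....22...
After op 5 (insert('s')): buffer="yasfdsloassfzgq" (len 15), cursors c1@3 c2@11 c3@11, authorship .111....2232...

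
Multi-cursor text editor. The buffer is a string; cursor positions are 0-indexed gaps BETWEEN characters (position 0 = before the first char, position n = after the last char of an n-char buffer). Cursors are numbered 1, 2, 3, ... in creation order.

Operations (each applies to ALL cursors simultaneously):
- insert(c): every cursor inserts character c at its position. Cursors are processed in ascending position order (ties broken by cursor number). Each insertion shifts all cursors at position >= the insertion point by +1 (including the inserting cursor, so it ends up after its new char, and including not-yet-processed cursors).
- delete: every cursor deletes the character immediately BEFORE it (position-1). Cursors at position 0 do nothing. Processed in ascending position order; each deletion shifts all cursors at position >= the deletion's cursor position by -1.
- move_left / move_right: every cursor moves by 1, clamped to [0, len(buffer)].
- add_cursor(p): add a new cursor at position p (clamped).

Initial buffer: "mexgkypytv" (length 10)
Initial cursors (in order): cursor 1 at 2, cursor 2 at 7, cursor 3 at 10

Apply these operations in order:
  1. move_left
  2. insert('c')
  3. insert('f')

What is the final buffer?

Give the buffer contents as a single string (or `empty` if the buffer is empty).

Answer: mcfexgkycfpytcfv

Derivation:
After op 1 (move_left): buffer="mexgkypytv" (len 10), cursors c1@1 c2@6 c3@9, authorship ..........
After op 2 (insert('c')): buffer="mcexgkycpytcv" (len 13), cursors c1@2 c2@8 c3@12, authorship .1.....2...3.
After op 3 (insert('f')): buffer="mcfexgkycfpytcfv" (len 16), cursors c1@3 c2@10 c3@15, authorship .11.....22...33.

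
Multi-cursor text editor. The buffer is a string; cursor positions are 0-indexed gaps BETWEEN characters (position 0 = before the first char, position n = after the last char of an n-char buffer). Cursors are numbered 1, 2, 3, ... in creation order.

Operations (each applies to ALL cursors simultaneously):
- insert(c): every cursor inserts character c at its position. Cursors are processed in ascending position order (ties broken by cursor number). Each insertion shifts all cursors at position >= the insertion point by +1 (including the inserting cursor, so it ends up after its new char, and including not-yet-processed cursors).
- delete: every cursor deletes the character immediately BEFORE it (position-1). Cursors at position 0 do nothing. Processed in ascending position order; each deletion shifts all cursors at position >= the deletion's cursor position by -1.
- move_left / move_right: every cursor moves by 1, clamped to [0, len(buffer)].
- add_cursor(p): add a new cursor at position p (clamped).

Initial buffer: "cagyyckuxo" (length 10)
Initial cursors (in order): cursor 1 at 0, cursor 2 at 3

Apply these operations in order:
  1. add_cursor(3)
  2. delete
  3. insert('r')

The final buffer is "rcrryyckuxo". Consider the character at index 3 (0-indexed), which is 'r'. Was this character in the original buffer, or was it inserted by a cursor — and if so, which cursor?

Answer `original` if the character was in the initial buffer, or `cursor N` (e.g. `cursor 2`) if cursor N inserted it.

Answer: cursor 3

Derivation:
After op 1 (add_cursor(3)): buffer="cagyyckuxo" (len 10), cursors c1@0 c2@3 c3@3, authorship ..........
After op 2 (delete): buffer="cyyckuxo" (len 8), cursors c1@0 c2@1 c3@1, authorship ........
After op 3 (insert('r')): buffer="rcrryyckuxo" (len 11), cursors c1@1 c2@4 c3@4, authorship 1.23.......
Authorship (.=original, N=cursor N): 1 . 2 3 . . . . . . .
Index 3: author = 3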